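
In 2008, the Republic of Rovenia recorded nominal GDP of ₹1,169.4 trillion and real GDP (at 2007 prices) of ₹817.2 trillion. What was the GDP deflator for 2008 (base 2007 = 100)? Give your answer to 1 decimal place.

GDP deflator = (Nominal / Real) × 100 = 1169.4 / 817.2 × 100 = 143.10.

143.1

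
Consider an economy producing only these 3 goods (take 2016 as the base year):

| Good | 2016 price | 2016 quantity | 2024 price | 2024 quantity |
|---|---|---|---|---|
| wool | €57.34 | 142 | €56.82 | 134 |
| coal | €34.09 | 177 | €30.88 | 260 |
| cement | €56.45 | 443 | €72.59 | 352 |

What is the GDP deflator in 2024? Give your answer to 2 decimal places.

113.12

Nominal GDP 2024 = 56.82·134 + 30.88·260 + 72.59·352 = 41194.36.
Real GDP 2024 (at 2016 prices) = 57.34·134 + 34.09·260 + 56.45·352 = 36417.36.
Deflator = Nominal/Real × 100 = 41194.36/36417.36 × 100 = 113.117.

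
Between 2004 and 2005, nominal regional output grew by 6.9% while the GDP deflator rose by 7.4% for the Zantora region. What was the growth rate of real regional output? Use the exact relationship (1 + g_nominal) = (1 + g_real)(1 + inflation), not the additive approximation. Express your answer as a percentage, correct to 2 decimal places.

(1 + g_nom) = (1 + g_real)(1 + π), so g_real = 1.0690 / 1.0740 − 1 = -0.00466.

-0.47%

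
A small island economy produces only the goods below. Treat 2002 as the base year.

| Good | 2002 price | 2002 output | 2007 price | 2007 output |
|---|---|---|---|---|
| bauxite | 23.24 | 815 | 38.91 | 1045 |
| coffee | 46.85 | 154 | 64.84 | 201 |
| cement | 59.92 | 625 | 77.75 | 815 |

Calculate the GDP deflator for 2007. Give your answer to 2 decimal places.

141.83

Nominal GDP 2007 = 38.91·1045 + 64.84·201 + 77.75·815 = 117060.04.
Real GDP 2007 (at 2002 prices) = 23.24·1045 + 46.85·201 + 59.92·815 = 82537.45.
Deflator = Nominal/Real × 100 = 117060.04/82537.45 × 100 = 141.827.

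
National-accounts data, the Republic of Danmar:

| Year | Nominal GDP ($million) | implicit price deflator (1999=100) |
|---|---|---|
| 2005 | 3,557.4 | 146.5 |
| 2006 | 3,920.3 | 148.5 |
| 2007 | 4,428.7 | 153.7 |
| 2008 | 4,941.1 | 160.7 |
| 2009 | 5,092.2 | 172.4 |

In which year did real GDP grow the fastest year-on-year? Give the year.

2007

2006: real = 3920.3/1.485 = 2639.93; growth vs 2005 (2428.26) = 8.72%.
2007: real = 4428.7/1.537 = 2881.39; growth vs 2006 (2639.93) = 9.15%.
2008: real = 4941.1/1.607 = 3074.74; growth vs 2007 (2881.39) = 6.71%.
2009: real = 5092.2/1.724 = 2953.71; growth vs 2008 (3074.74) = -3.94%.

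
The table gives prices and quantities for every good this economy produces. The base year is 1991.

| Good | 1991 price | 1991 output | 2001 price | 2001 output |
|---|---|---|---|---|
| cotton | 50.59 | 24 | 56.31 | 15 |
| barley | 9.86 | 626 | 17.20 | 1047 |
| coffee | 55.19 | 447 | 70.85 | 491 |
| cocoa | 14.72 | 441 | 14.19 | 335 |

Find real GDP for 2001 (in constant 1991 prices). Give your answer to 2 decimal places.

Real GDP 2001 = Σ (p_1991 × q_2001) = 50.59·15 + 9.86·1047 + 55.19·491 + 14.72·335 = 43111.76.

43111.76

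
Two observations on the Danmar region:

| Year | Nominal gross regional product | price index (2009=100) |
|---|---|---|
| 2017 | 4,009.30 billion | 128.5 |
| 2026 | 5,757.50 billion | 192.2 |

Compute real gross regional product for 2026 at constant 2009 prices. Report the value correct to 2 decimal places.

Real gross regional product = Nominal / (price index/100) = 5757.50 / 1.922 = 2995.58.

2,995.58 billion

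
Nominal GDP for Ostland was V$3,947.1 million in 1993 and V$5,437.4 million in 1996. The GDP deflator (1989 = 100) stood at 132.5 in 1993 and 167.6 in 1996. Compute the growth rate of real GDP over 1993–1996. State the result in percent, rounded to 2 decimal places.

Deflate each year: 1993 → 3947.1/1.325 = 2978.94; 1996 → 5437.4/1.676 = 3244.27.
So real GDP changed by 3244.27/2978.94 − 1 = 0.0891, i.e. 8.91%.

8.91%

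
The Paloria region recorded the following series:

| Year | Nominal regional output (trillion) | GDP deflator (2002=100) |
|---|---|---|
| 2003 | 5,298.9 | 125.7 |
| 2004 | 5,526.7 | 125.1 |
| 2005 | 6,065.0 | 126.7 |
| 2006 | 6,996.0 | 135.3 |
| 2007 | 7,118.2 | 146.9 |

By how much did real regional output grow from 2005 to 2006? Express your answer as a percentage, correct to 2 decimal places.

Real regional output 2005 = 6065.0/1.267 = 4786.90.
Real regional output 2006 = 6996.0/1.353 = 5170.73.
Change = 5170.73/4786.90 − 1 = 0.0802.

8.02%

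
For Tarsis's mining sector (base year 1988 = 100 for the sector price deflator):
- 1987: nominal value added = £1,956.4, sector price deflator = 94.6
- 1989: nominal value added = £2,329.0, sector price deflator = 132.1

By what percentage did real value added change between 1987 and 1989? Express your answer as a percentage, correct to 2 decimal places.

Deflate each year: 1987 → 1956.4/0.946 = 2068.08; 1989 → 2329.0/1.321 = 1763.06.
So real value added changed by 1763.06/2068.08 − 1 = -0.1475, i.e. -14.75%.

-14.75%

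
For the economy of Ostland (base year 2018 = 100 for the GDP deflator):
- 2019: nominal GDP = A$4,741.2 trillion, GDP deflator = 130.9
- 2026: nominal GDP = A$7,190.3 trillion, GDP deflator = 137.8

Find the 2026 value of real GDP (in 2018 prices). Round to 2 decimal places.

A$5,217.92 trillion

Real GDP = Nominal / (GDP deflator/100) = 7190.3 / 1.378 = 5217.92.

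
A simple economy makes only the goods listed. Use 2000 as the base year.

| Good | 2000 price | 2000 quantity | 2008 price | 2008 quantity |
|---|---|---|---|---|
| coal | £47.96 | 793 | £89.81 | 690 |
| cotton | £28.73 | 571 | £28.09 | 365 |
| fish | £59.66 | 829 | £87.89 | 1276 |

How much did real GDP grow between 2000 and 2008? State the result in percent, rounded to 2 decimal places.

15.22%

Real GDP 2000 = Nominal GDP 2000 = 47.96·793 + 28.73·571 + 59.66·829 = 103895.25.
Real GDP 2008 (at 2000 prices) = 47.96·690 + 28.73·365 + 59.66·1276 = 119705.01.
Real growth = 119705.01/103895.25 − 1 = 0.1522.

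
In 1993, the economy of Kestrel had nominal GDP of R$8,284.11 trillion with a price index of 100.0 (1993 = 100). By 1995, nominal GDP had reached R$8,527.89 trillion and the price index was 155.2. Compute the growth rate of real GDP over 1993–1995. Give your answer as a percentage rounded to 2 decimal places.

Deflate each year: 1993 → 8284.11/1.000 = 8284.11; 1995 → 8527.89/1.552 = 5494.77.
So real GDP changed by 5494.77/8284.11 − 1 = -0.3367, i.e. -33.67%.

-33.67%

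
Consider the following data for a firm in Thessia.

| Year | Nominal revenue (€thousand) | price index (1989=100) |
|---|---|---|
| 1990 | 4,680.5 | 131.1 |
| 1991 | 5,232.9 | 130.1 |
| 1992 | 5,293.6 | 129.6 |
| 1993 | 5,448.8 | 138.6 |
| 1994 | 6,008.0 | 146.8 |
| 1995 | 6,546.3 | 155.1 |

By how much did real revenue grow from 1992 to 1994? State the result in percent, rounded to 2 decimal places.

0.20%

Real revenue 1992 = 5293.6/1.296 = 4084.57.
Real revenue 1994 = 6008.0/1.468 = 4092.64.
Change = 4092.64/4084.57 − 1 = 0.0020.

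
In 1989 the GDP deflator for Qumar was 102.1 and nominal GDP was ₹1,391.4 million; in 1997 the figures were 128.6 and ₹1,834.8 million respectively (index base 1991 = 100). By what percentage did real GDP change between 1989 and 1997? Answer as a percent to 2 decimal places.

Deflate each year: 1989 → 1391.4/1.021 = 1362.78; 1997 → 1834.8/1.286 = 1426.75.
So real GDP changed by 1426.75/1362.78 − 1 = 0.0469, i.e. 4.69%.

4.69%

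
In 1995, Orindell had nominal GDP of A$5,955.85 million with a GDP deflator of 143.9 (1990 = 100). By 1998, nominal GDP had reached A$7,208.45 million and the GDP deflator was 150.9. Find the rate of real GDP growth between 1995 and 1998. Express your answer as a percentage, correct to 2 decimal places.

Real GDP 1995 = 5955.85 / 1.439 = 4138.88.
Real GDP 1998 = 7208.45 / 1.509 = 4776.97.
Real growth = 4776.97 / 4138.88 − 1 = 0.1542.

15.42%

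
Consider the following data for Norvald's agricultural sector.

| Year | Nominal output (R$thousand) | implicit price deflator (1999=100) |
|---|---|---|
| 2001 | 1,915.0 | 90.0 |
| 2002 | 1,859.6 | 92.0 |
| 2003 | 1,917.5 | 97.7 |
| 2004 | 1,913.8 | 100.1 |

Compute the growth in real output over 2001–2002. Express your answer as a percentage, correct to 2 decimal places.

Real output 2001 = 1915.0/0.900 = 2127.78.
Real output 2002 = 1859.6/0.920 = 2021.30.
Change = 2021.30/2127.78 − 1 = -0.0500.

-5.00%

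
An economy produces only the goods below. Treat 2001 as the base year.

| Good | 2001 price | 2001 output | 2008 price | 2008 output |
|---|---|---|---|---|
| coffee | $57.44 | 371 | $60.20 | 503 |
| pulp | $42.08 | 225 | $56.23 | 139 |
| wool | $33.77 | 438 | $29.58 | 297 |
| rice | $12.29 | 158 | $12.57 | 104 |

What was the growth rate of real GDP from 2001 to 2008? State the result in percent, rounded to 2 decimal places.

-3.08%

Real GDP 2001 = Nominal GDP 2001 = 57.44·371 + 42.08·225 + 33.77·438 + 12.29·158 = 47511.32.
Real GDP 2008 (at 2001 prices) = 57.44·503 + 42.08·139 + 33.77·297 + 12.29·104 = 46049.29.
Real growth = 46049.29/47511.32 − 1 = -0.0308.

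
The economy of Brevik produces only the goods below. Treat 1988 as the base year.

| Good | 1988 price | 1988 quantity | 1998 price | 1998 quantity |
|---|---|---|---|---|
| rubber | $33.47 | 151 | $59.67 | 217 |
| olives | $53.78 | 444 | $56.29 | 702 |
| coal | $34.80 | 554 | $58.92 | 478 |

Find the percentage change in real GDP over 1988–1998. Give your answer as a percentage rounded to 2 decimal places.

27.88%

Real GDP 1988 = Nominal GDP 1988 = 33.47·151 + 53.78·444 + 34.80·554 = 48211.49.
Real GDP 1998 (at 1988 prices) = 33.47·217 + 53.78·702 + 34.80·478 = 61650.95.
Real growth = 61650.95/48211.49 − 1 = 0.2788.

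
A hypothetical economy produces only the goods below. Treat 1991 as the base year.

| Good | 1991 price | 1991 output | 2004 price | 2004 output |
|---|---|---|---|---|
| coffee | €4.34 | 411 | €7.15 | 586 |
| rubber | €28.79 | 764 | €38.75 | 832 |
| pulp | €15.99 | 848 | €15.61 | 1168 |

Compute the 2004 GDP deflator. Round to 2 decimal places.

Nominal GDP 2004 = 7.15·586 + 38.75·832 + 15.61·1168 = 54662.38.
Real GDP 2004 (at 1991 prices) = 4.34·586 + 28.79·832 + 15.99·1168 = 45172.84.
Deflator = Nominal/Real × 100 = 54662.38/45172.84 × 100 = 121.007.

121.01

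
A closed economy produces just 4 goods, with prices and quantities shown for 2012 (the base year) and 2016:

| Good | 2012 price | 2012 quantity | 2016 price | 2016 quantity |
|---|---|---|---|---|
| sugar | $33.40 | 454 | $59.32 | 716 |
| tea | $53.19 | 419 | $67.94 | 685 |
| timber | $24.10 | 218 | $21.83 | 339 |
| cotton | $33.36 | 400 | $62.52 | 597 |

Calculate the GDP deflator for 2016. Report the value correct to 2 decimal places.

151.23

Nominal GDP 2016 = 59.32·716 + 67.94·685 + 21.83·339 + 62.52·597 = 133736.83.
Real GDP 2016 (at 2012 prices) = 33.40·716 + 53.19·685 + 24.10·339 + 33.36·597 = 88435.37.
Deflator = Nominal/Real × 100 = 133736.83/88435.37 × 100 = 151.225.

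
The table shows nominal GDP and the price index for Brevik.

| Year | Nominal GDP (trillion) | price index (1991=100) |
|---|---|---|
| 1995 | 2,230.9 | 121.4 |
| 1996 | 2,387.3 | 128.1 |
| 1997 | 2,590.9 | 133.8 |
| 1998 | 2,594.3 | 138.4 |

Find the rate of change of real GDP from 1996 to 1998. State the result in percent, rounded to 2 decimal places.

0.58%

Real GDP 1996 = 2387.3/1.281 = 1863.62.
Real GDP 1998 = 2594.3/1.384 = 1874.49.
Change = 1874.49/1863.62 − 1 = 0.0058.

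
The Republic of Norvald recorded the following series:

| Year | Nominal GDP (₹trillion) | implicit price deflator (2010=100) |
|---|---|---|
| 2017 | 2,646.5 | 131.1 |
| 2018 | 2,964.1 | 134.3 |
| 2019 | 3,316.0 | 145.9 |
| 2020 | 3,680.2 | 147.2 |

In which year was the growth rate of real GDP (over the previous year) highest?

2018: real = 2964.1/1.343 = 2207.07; growth vs 2017 (2018.69) = 9.33%.
2019: real = 3316.0/1.459 = 2272.79; growth vs 2018 (2207.07) = 2.98%.
2020: real = 3680.2/1.472 = 2500.14; growth vs 2019 (2272.79) = 10.00%.

2020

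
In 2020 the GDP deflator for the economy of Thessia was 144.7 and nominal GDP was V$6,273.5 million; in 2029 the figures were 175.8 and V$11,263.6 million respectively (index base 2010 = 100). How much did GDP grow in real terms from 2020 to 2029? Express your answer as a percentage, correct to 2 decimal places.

Deflate each year: 2020 → 6273.5/1.447 = 4335.52; 2029 → 11263.6/1.758 = 6407.05.
So real GDP changed by 6407.05/4335.52 − 1 = 0.4778, i.e. 47.78%.

47.78%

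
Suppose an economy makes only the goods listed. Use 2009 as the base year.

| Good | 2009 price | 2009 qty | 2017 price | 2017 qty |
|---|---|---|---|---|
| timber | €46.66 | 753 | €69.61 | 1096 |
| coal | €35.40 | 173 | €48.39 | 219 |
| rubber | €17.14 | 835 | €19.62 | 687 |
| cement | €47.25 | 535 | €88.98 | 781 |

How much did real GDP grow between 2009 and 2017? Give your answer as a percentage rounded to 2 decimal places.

33.05%

Real GDP 2009 = Nominal GDP 2009 = 46.66·753 + 35.40·173 + 17.14·835 + 47.25·535 = 80849.83.
Real GDP 2017 (at 2009 prices) = 46.66·1096 + 35.40·219 + 17.14·687 + 47.25·781 = 107569.39.
Real growth = 107569.39/80849.83 − 1 = 0.3305.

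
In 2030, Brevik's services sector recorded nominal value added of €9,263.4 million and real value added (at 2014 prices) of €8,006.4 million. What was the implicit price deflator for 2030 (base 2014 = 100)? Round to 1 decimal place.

115.7

implicit price deflator = (Nominal / Real) × 100 = 9263.4 / 8006.4 × 100 = 115.70.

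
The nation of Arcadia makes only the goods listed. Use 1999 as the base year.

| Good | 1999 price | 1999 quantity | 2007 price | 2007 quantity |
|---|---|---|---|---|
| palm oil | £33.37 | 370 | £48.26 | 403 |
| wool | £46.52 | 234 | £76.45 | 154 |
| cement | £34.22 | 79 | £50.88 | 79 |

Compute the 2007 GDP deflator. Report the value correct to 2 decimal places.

151.15

Nominal GDP 2007 = 48.26·403 + 76.45·154 + 50.88·79 = 35241.60.
Real GDP 2007 (at 1999 prices) = 33.37·403 + 46.52·154 + 34.22·79 = 23315.57.
Deflator = Nominal/Real × 100 = 35241.60/23315.57 × 100 = 151.150.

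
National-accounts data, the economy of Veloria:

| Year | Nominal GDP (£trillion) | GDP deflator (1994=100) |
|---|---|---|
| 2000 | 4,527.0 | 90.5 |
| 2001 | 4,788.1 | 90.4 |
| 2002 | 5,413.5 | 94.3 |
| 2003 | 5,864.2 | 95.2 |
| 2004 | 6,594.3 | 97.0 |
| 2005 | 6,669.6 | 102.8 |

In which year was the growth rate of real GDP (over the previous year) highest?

2001: real = 4788.1/0.904 = 5296.57; growth vs 2000 (5002.21) = 5.88%.
2002: real = 5413.5/0.943 = 5740.72; growth vs 2001 (5296.57) = 8.39%.
2003: real = 5864.2/0.952 = 6159.87; growth vs 2002 (5740.72) = 7.30%.
2004: real = 6594.3/0.970 = 6798.25; growth vs 2003 (6159.87) = 10.36%.
2005: real = 6669.6/1.028 = 6487.94; growth vs 2004 (6798.25) = -4.56%.

2004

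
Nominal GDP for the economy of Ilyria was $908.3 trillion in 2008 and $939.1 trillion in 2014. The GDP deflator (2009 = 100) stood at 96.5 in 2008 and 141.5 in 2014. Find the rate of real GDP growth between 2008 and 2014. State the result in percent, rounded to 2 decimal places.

Deflate each year: 2008 → 908.3/0.965 = 941.24; 2014 → 939.1/1.415 = 663.67.
So real GDP changed by 663.67/941.24 − 1 = -0.2949, i.e. -29.49%.

-29.49%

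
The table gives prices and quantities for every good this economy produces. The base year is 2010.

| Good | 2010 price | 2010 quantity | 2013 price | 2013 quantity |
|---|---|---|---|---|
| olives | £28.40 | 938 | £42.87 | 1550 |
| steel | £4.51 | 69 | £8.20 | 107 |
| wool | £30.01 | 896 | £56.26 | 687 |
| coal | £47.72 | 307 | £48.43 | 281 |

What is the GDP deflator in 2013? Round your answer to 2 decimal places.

Nominal GDP 2013 = 42.87·1550 + 8.20·107 + 56.26·687 + 48.43·281 = 119585.35.
Real GDP 2013 (at 2010 prices) = 28.40·1550 + 4.51·107 + 30.01·687 + 47.72·281 = 78528.76.
Deflator = Nominal/Real × 100 = 119585.35/78528.76 × 100 = 152.282.

152.28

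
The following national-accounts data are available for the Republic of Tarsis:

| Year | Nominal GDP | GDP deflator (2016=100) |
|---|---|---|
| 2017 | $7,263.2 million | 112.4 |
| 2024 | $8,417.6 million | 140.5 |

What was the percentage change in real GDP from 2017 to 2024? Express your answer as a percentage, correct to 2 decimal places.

Real GDP 2017 = 7263.2 / 1.124 = 6461.92.
Real GDP 2024 = 8417.6 / 1.405 = 5991.17.
Real growth = 5991.17 / 6461.92 − 1 = -0.0728.

-7.28%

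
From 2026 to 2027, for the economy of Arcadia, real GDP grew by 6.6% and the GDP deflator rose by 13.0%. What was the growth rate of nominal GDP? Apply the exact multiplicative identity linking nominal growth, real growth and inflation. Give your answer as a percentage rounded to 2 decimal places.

20.46%

(1 + g_nom) = (1 + g_real)(1 + π) = 1.0660 × 1.1300 = 1.20458.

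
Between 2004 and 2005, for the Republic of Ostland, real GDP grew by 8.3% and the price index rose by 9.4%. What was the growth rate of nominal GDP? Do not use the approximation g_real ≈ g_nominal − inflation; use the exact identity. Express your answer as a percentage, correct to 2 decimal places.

18.48%

(1 + g_nom) = (1 + g_real)(1 + π) = 1.0830 × 1.0940 = 1.18480.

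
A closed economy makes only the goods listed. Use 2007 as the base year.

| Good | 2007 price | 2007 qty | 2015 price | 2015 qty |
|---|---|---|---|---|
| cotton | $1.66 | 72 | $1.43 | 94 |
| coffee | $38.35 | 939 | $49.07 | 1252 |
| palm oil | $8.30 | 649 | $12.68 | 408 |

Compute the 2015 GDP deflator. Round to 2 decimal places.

129.46

Nominal GDP 2015 = 1.43·94 + 49.07·1252 + 12.68·408 = 66743.50.
Real GDP 2015 (at 2007 prices) = 1.66·94 + 38.35·1252 + 8.30·408 = 51556.64.
Deflator = Nominal/Real × 100 = 66743.50/51556.64 × 100 = 129.457.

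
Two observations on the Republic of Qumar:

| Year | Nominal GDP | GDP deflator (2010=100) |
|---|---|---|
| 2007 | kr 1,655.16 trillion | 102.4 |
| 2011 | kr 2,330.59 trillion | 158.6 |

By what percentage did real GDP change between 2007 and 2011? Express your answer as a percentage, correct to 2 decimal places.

-9.09%

Deflate each year: 2007 → 1655.16/1.024 = 1616.37; 2011 → 2330.59/1.586 = 1469.48.
So real GDP changed by 1469.48/1616.37 − 1 = -0.0909, i.e. -9.09%.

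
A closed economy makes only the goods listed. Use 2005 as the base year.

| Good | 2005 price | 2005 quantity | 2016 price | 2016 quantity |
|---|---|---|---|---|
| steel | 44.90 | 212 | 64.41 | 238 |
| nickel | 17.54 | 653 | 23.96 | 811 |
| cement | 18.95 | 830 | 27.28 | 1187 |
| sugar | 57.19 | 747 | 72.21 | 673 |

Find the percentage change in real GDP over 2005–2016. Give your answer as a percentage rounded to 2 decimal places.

8.15%

Real GDP 2005 = Nominal GDP 2005 = 44.90·212 + 17.54·653 + 18.95·830 + 57.19·747 = 79421.85.
Real GDP 2016 (at 2005 prices) = 44.90·238 + 17.54·811 + 18.95·1187 + 57.19·673 = 85893.66.
Real growth = 85893.66/79421.85 − 1 = 0.0815.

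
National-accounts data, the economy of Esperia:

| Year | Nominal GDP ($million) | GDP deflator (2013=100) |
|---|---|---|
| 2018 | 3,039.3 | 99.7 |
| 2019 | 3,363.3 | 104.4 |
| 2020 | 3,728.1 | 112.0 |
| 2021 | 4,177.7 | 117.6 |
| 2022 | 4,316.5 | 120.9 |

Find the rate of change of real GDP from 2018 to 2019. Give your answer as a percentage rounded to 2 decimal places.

5.68%

Real GDP 2018 = 3039.3/0.997 = 3048.45.
Real GDP 2019 = 3363.3/1.044 = 3221.55.
Change = 3221.55/3048.45 − 1 = 0.0568.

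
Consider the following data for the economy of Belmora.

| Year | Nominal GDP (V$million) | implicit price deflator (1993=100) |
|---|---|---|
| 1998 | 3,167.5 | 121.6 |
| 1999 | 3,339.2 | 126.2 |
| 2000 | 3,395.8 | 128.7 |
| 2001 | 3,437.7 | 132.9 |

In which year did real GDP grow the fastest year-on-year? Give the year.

1999

1999: real = 3339.2/1.262 = 2645.96; growth vs 1998 (2604.85) = 1.58%.
2000: real = 3395.8/1.287 = 2638.54; growth vs 1999 (2645.96) = -0.28%.
2001: real = 3437.7/1.329 = 2586.68; growth vs 2000 (2638.54) = -1.97%.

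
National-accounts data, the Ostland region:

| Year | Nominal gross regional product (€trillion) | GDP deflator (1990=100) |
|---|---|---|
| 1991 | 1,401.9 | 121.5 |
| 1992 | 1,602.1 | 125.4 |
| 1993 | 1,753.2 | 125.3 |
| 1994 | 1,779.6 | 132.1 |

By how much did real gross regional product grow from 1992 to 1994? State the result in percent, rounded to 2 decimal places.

5.45%

Real gross regional product 1992 = 1602.1/1.254 = 1277.59.
Real gross regional product 1994 = 1779.6/1.321 = 1347.16.
Change = 1347.16/1277.59 − 1 = 0.0545.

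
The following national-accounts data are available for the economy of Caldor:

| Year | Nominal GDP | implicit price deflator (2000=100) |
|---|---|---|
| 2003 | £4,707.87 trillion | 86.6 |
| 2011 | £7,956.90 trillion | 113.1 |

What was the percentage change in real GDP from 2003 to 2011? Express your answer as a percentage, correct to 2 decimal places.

29.41%

Real GDP 2003 = 4707.87 / 0.866 = 5436.34.
Real GDP 2011 = 7956.90 / 1.131 = 7035.28.
Real growth = 7035.28 / 5436.34 − 1 = 0.2941.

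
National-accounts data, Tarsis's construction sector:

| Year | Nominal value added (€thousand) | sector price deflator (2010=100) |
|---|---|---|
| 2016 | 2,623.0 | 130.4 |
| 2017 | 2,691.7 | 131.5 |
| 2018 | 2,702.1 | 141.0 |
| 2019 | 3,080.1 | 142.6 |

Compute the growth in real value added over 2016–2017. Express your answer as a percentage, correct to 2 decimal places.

1.76%

Real value added 2016 = 2623.0/1.304 = 2011.50.
Real value added 2017 = 2691.7/1.315 = 2046.92.
Change = 2046.92/2011.50 − 1 = 0.0176.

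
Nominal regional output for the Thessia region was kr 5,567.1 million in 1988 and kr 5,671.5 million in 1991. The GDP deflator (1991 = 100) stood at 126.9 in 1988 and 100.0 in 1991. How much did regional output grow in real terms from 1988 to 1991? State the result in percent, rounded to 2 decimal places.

29.28%

Real regional output 1988 = 5567.1 / 1.269 = 4387.00.
Real regional output 1991 = 5671.5 / 1.000 = 5671.50.
Real growth = 5671.50 / 4387.00 − 1 = 0.2928.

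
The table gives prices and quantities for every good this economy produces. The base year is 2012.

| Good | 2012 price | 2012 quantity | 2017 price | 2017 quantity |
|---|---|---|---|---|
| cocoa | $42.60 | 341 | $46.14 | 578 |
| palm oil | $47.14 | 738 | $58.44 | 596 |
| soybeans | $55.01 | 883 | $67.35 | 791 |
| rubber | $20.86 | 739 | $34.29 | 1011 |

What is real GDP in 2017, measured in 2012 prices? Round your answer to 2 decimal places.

Real GDP 2017 = Σ (p_2012 × q_2017) = 42.60·578 + 47.14·596 + 55.01·791 + 20.86·1011 = 117320.61.

$117320.61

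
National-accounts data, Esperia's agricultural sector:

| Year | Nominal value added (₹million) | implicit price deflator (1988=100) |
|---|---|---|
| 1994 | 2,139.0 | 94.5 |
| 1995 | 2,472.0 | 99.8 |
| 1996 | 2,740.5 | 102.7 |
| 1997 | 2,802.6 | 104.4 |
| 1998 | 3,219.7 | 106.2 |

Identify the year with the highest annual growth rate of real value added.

1995: real = 2472.0/0.998 = 2476.95; growth vs 1994 (2263.49) = 9.43%.
1996: real = 2740.5/1.027 = 2668.45; growth vs 1995 (2476.95) = 7.73%.
1997: real = 2802.6/1.044 = 2684.48; growth vs 1996 (2668.45) = 0.60%.
1998: real = 3219.7/1.062 = 3031.73; growth vs 1997 (2684.48) = 12.94%.

1998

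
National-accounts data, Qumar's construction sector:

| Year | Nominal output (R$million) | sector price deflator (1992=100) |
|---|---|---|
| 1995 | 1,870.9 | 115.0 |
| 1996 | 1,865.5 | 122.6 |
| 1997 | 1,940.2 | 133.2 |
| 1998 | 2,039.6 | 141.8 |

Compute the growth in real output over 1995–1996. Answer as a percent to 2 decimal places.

Real output 1995 = 1870.9/1.150 = 1626.87.
Real output 1996 = 1865.5/1.226 = 1521.62.
Change = 1521.62/1626.87 − 1 = -0.0647.

-6.47%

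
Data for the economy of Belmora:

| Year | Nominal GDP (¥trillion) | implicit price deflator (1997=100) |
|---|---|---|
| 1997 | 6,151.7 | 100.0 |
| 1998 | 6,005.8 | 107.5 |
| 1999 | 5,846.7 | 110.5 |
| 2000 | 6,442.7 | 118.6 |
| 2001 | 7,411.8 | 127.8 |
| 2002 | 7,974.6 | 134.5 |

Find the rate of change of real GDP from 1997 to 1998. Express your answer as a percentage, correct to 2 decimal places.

Real GDP 1997 = 6151.7/1.000 = 6151.70.
Real GDP 1998 = 6005.8/1.075 = 5586.79.
Change = 5586.79/6151.70 − 1 = -0.0918.

-9.18%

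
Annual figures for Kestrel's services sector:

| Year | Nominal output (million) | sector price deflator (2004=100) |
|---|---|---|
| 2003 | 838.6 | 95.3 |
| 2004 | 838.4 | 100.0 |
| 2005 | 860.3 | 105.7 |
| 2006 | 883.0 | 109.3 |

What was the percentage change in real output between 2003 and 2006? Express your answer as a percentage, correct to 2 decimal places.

-8.19%

Real output 2003 = 838.6/0.953 = 879.96.
Real output 2006 = 883.0/1.093 = 807.87.
Change = 807.87/879.96 − 1 = -0.0819.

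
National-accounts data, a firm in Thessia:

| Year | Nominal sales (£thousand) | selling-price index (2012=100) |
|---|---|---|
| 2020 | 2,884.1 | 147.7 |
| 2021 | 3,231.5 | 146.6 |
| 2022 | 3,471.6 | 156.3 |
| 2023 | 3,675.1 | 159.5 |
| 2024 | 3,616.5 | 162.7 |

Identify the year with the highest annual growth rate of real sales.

2021: real = 3231.5/1.466 = 2204.30; growth vs 2020 (1952.67) = 12.89%.
2022: real = 3471.6/1.563 = 2221.11; growth vs 2021 (2204.30) = 0.76%.
2023: real = 3675.1/1.595 = 2304.14; growth vs 2022 (2221.11) = 3.74%.
2024: real = 3616.5/1.627 = 2222.80; growth vs 2023 (2304.14) = -3.53%.

2021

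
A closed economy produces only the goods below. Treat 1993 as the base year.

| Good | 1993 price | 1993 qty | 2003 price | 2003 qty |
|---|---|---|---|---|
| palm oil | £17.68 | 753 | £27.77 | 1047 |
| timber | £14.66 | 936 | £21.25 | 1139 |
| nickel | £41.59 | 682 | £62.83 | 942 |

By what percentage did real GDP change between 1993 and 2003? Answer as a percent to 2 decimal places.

34.27%

Real GDP 1993 = Nominal GDP 1993 = 17.68·753 + 14.66·936 + 41.59·682 = 55399.18.
Real GDP 2003 (at 1993 prices) = 17.68·1047 + 14.66·1139 + 41.59·942 = 74386.48.
Real growth = 74386.48/55399.18 − 1 = 0.3427.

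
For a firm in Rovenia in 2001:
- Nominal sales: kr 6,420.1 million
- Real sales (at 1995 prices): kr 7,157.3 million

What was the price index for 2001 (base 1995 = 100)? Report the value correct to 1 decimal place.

89.7

price index = (Nominal / Real) × 100 = 6420.1 / 7157.3 × 100 = 89.70.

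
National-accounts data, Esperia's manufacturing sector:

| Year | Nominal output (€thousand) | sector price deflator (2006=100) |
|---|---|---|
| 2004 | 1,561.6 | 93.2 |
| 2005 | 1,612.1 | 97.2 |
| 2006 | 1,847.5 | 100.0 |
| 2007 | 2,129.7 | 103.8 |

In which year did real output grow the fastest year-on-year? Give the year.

2006

2005: real = 1612.1/0.972 = 1658.54; growth vs 2004 (1675.54) = -1.01%.
2006: real = 1847.5/1.000 = 1847.50; growth vs 2005 (1658.54) = 11.39%.
2007: real = 2129.7/1.038 = 2051.73; growth vs 2006 (1847.50) = 11.05%.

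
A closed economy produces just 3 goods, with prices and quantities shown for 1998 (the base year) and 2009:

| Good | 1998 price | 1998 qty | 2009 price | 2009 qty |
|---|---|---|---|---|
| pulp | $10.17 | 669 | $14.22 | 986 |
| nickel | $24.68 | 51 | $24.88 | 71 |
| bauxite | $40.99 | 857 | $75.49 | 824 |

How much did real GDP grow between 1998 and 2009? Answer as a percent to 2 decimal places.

5.48%

Real GDP 1998 = Nominal GDP 1998 = 10.17·669 + 24.68·51 + 40.99·857 = 43190.84.
Real GDP 2009 (at 1998 prices) = 10.17·986 + 24.68·71 + 40.99·824 = 45555.66.
Real growth = 45555.66/43190.84 − 1 = 0.0548.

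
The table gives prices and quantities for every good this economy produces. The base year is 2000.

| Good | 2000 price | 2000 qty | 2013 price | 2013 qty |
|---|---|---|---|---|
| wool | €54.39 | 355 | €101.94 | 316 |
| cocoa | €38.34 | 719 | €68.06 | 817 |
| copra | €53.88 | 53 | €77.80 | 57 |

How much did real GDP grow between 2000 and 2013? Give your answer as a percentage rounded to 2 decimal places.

3.72%

Real GDP 2000 = Nominal GDP 2000 = 54.39·355 + 38.34·719 + 53.88·53 = 49730.55.
Real GDP 2013 (at 2000 prices) = 54.39·316 + 38.34·817 + 53.88·57 = 51582.18.
Real growth = 51582.18/49730.55 − 1 = 0.0372.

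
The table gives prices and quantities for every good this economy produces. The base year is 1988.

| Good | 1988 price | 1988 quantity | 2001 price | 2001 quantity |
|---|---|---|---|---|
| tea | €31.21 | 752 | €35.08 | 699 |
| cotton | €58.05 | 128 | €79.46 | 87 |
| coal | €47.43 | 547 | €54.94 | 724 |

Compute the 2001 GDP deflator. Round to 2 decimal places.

116.35

Nominal GDP 2001 = 35.08·699 + 79.46·87 + 54.94·724 = 71210.50.
Real GDP 2001 (at 1988 prices) = 31.21·699 + 58.05·87 + 47.43·724 = 61205.46.
Deflator = Nominal/Real × 100 = 71210.50/61205.46 × 100 = 116.347.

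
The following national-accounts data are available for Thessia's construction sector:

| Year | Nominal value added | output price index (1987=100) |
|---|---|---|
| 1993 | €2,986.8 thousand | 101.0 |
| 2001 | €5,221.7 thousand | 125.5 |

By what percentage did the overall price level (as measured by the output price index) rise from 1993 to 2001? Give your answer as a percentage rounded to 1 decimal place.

Price-level change = 125.5 / 101.0 − 1 = 0.2426.

24.3%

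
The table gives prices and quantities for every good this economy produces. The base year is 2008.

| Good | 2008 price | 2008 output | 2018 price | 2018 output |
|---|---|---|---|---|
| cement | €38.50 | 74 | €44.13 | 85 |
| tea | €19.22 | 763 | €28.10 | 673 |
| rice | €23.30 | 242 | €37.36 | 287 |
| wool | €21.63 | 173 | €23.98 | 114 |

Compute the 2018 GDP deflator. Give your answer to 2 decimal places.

142.42

Nominal GDP 2018 = 44.13·85 + 28.10·673 + 37.36·287 + 23.98·114 = 36118.39.
Real GDP 2018 (at 2008 prices) = 38.50·85 + 19.22·673 + 23.30·287 + 21.63·114 = 25360.48.
Deflator = Nominal/Real × 100 = 36118.39/25360.48 × 100 = 142.420.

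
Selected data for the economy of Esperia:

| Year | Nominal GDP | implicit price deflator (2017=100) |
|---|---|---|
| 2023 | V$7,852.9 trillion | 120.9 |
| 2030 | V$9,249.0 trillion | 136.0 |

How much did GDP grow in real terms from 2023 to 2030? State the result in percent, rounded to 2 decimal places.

Real GDP 2023 = 7852.9 / 1.209 = 6495.37.
Real GDP 2030 = 9249.0 / 1.360 = 6800.74.
Real growth = 6800.74 / 6495.37 − 1 = 0.0470.

4.70%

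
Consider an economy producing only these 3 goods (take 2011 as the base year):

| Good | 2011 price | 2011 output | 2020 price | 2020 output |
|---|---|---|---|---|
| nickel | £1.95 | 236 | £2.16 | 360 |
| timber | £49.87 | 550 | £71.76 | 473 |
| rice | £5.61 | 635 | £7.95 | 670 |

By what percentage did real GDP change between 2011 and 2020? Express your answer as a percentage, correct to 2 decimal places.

-10.82%

Real GDP 2011 = Nominal GDP 2011 = 1.95·236 + 49.87·550 + 5.61·635 = 31451.05.
Real GDP 2020 (at 2011 prices) = 1.95·360 + 49.87·473 + 5.61·670 = 28049.21.
Real growth = 28049.21/31451.05 − 1 = -0.1082.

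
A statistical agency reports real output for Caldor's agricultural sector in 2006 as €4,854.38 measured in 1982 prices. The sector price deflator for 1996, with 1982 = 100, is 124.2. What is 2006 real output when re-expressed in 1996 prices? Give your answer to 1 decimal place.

€6,029.1

Real output in 1996 prices = Real output in 1982 prices × (P_1996/P_1982) = 4854.38 × 1.242 = 6029.14.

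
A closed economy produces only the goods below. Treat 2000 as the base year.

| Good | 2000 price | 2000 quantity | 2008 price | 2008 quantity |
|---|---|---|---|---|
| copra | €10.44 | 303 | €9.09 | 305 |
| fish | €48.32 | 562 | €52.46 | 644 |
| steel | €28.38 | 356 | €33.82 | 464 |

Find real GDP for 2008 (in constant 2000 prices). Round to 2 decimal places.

€47470.60

Real GDP 2008 = Σ (p_2000 × q_2008) = 10.44·305 + 48.32·644 + 28.38·464 = 47470.60.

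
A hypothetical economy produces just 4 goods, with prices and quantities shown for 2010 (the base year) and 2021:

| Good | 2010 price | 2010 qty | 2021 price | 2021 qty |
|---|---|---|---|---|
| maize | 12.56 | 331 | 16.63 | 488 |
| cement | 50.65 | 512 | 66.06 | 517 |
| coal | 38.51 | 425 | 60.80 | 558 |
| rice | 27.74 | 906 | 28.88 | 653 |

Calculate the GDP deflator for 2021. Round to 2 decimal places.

Nominal GDP 2021 = 16.63·488 + 66.06·517 + 60.80·558 + 28.88·653 = 95053.50.
Real GDP 2021 (at 2010 prices) = 12.56·488 + 50.65·517 + 38.51·558 + 27.74·653 = 71918.13.
Deflator = Nominal/Real × 100 = 95053.50/71918.13 × 100 = 132.169.

132.17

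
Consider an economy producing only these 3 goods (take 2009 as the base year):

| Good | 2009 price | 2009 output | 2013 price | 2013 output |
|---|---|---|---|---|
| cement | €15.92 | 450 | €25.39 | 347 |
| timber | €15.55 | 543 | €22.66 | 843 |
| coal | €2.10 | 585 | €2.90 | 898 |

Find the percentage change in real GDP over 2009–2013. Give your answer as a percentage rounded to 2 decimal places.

21.87%

Real GDP 2009 = Nominal GDP 2009 = 15.92·450 + 15.55·543 + 2.10·585 = 16836.15.
Real GDP 2013 (at 2009 prices) = 15.92·347 + 15.55·843 + 2.10·898 = 20518.69.
Real growth = 20518.69/16836.15 − 1 = 0.2187.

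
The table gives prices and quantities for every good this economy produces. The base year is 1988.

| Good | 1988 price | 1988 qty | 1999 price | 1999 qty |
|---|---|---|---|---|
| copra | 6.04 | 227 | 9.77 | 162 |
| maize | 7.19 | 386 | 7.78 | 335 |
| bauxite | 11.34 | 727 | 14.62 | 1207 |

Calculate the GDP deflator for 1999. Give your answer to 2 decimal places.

127.88

Nominal GDP 1999 = 9.77·162 + 7.78·335 + 14.62·1207 = 21835.38.
Real GDP 1999 (at 1988 prices) = 6.04·162 + 7.19·335 + 11.34·1207 = 17074.51.
Deflator = Nominal/Real × 100 = 21835.38/17074.51 × 100 = 127.883.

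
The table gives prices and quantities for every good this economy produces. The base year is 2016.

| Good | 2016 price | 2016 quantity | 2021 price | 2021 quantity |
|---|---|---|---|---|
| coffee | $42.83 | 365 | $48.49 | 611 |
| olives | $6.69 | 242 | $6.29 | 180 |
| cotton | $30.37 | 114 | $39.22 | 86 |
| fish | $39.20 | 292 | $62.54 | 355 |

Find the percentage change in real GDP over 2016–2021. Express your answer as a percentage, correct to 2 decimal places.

Real GDP 2016 = Nominal GDP 2016 = 42.83·365 + 6.69·242 + 30.37·114 + 39.20·292 = 32160.51.
Real GDP 2021 (at 2016 prices) = 42.83·611 + 6.69·180 + 30.37·86 + 39.20·355 = 43901.15.
Real growth = 43901.15/32160.51 − 1 = 0.3651.

36.51%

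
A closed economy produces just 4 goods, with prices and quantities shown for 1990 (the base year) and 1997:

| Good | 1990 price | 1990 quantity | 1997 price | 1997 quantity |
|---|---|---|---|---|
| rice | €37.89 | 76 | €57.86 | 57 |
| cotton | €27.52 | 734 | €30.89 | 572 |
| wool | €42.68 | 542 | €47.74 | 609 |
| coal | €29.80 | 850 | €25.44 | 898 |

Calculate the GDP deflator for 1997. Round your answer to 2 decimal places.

103.16

Nominal GDP 1997 = 57.86·57 + 30.89·572 + 47.74·609 + 25.44·898 = 72885.88.
Real GDP 1997 (at 1990 prices) = 37.89·57 + 27.52·572 + 42.68·609 + 29.80·898 = 70653.69.
Deflator = Nominal/Real × 100 = 72885.88/70653.69 × 100 = 103.159.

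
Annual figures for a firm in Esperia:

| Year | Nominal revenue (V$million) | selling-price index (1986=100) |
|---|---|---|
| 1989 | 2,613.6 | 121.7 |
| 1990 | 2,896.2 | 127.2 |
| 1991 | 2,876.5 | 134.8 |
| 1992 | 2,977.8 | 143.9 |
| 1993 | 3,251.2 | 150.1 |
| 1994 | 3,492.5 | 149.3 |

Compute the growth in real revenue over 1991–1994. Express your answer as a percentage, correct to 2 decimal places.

Real revenue 1991 = 2876.5/1.348 = 2133.90.
Real revenue 1994 = 3492.5/1.493 = 2339.25.
Change = 2339.25/2133.90 − 1 = 0.0962.

9.62%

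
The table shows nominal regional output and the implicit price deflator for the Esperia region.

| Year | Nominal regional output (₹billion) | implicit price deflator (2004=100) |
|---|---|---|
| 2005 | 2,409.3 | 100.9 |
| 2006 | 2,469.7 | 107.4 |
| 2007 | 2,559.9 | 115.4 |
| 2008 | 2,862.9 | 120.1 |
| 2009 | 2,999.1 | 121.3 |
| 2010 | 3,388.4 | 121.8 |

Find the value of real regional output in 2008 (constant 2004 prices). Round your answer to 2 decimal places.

Real regional output 2008 = 2862.9 / 1.201 = 2383.76.

₹2,383.76 billion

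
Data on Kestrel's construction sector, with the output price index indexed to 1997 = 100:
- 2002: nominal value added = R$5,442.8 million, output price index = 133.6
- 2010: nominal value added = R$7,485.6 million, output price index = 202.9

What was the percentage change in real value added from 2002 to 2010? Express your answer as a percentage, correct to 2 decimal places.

-9.44%

Real value added 2002 = 5442.8 / 1.336 = 4073.95.
Real value added 2010 = 7485.6 / 2.029 = 3689.31.
Real growth = 3689.31 / 4073.95 − 1 = -0.0944.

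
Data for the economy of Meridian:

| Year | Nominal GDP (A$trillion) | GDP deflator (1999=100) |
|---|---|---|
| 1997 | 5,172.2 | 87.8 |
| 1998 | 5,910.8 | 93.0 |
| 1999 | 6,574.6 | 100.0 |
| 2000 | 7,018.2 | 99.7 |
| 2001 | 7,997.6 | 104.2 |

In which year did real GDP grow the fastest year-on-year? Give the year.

1998: real = 5910.8/0.930 = 6355.70; growth vs 1997 (5890.89) = 7.89%.
1999: real = 6574.6/1.000 = 6574.60; growth vs 1998 (6355.70) = 3.44%.
2000: real = 7018.2/0.997 = 7039.32; growth vs 1999 (6574.60) = 7.07%.
2001: real = 7997.6/1.042 = 7675.24; growth vs 2000 (7039.32) = 9.03%.

2001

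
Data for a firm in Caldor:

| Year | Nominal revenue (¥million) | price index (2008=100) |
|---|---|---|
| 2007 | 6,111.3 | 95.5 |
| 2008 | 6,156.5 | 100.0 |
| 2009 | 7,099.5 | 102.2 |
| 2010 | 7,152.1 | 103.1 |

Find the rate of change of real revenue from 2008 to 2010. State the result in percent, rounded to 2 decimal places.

12.68%

Real revenue 2008 = 6156.5/1.000 = 6156.50.
Real revenue 2010 = 7152.1/1.031 = 6937.05.
Change = 6937.05/6156.50 − 1 = 0.1268.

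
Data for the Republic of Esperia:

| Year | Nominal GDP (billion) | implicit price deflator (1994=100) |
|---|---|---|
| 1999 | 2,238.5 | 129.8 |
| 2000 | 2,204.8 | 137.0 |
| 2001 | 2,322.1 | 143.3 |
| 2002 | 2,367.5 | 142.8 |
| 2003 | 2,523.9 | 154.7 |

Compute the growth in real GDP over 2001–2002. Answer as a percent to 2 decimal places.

2.31%

Real GDP 2001 = 2322.1/1.433 = 1620.45.
Real GDP 2002 = 2367.5/1.428 = 1657.91.
Change = 1657.91/1620.45 − 1 = 0.0231.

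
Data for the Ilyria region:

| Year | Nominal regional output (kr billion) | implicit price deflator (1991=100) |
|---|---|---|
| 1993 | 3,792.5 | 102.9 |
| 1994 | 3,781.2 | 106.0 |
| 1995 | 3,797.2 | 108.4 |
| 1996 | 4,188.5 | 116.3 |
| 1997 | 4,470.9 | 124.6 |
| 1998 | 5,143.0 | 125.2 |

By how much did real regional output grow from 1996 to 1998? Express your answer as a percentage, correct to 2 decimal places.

14.06%

Real regional output 1996 = 4188.5/1.163 = 3601.46.
Real regional output 1998 = 5143.0/1.252 = 4107.83.
Change = 4107.83/3601.46 − 1 = 0.1406.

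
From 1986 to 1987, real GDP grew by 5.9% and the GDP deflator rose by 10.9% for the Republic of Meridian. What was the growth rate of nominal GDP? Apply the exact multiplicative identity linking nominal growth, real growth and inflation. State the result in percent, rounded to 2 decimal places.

17.44%

(1 + g_nom) = (1 + g_real)(1 + π) = 1.0590 × 1.1090 = 1.17443.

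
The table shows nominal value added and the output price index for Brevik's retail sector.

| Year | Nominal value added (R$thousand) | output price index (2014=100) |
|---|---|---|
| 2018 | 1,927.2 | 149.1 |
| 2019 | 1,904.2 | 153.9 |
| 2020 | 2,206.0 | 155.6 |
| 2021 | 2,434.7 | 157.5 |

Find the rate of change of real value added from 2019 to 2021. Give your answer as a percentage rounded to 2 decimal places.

24.94%

Real value added 2019 = 1904.2/1.539 = 1237.30.
Real value added 2021 = 2434.7/1.575 = 1545.84.
Change = 1545.84/1237.30 − 1 = 0.2494.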